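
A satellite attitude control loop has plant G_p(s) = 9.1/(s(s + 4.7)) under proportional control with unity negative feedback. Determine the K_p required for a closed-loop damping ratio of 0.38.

Closed-loop characteristic equation: s² + 4.7s + K_p·9.1 = 0.
So ω_n = √(9.1K_p) and 2ζω_n = 4.7, giving ζ = 4.7/(2√(9.1K_p)).
Setting ζ = 0.38: √(9.1K_p) = 4.7/(2·0.38) = 6.184, so K_p = 38.24/9.1 = 4.2.

K_p = 4.2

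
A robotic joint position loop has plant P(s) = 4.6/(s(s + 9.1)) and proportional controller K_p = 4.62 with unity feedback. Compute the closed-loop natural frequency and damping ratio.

The closed-loop denominator is s(s+9.1) + 4.62·4.6 = s² + 9.1s + 21.25.
So ω_n² = 21.25 ⇒ ω_n = 4.61 rad/s, and ζ = 9.1/(2ω_n) = 0.987.

ω_n = 4.61 rad/s, ζ = 0.987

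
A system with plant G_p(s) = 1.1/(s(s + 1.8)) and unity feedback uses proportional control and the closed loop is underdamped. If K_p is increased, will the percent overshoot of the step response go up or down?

increase

Characteristic equation s² + 1.8s + K_p·1.1 = 0: raising K_p raises ω_n while 2ζω_n = 1.8 is fixed, so ζ falls and overshoot grows.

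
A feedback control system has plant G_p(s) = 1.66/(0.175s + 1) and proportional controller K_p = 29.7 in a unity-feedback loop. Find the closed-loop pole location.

Closed loop: T(s) = K_p·G_p/(1+K_p·G_p) = 49.3/(0.175s + 1 + 49.3), with pole at s = −(1 + 49.3)/0.175 = −287.4.

s = -287.4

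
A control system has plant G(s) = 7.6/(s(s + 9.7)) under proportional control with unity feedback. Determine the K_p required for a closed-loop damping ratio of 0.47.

Closed-loop characteristic equation: s² + 9.7s + K_p·7.6 = 0.
So ω_n = √(7.6K_p) and 2ζω_n = 9.7, giving ζ = 9.7/(2√(7.6K_p)).
Setting ζ = 0.47: √(7.6K_p) = 9.7/(2·0.47) = 10.32, so K_p = 106.5/7.6 = 14.

K_p = 14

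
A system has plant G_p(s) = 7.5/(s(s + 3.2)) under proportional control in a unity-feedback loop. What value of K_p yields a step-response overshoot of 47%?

From %OS = 100·exp(−πζ/√(1−ζ²)) = 47%, ζ = −ln(0.47)/√(π²+ln²(0.47)) = 0.2337.
Characteristic equation s² + 3.2s + 7.5K_p = 0 gives ζ = 3.2/(2√(7.5K_p)).
Setting ζ = 0.2337: √(7.5K_p) = 3.2/(2·0.2337) = 6.847, so K_p = 46.88/7.5 = 6.25.

K_p = 6.25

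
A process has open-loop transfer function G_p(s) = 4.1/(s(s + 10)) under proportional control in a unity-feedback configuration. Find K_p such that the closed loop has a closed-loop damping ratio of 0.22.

K_p = 126

Closed-loop characteristic equation: s² + 10s + K_p·4.1 = 0.
So ω_n = √(4.1K_p) and 2ζω_n = 10, giving ζ = 10/(2√(4.1K_p)).
Setting ζ = 0.22: √(4.1K_p) = 10/(2·0.22) = 22.73, so K_p = 516.5/4.1 = 126.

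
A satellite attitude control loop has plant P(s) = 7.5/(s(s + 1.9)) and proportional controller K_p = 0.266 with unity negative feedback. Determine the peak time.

T_p = 3.01 s

The closed-loop denominator s² + 1.9s + 1.995 gives ω_n = √1.995 = 1.412 and ζ = 1.9/(2ω_n) = 0.6726.
Damped frequency ω_d = ω_n√(1−ζ²) = 1.045 rad/s, so peak time T_p = π/ω_d = 3.01 s.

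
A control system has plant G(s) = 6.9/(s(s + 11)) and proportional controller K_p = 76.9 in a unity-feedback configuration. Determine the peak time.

T_p = 0.14 s

From 1 + K_pG(s) = 0: s² + 11s + 530.6 = 0 ⇒ ω_n = 23.03, ζ = 0.2388.
Damped frequency ω_d = ω_n√(1−ζ²) = 22.37 rad/s, so peak time T_p = π/ω_d = 0.14 s.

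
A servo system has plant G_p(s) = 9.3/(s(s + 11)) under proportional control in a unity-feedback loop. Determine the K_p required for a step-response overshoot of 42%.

K_p = 45.9

From %OS = 100·exp(−πζ/√(1−ζ²)) = 42%, ζ = −ln(0.42)/√(π²+ln²(0.42)) = 0.2662.
Characteristic equation s² + 11s + 9.3K_p = 0 gives ζ = 11/(2√(9.3K_p)).
Setting ζ = 0.2662: √(9.3K_p) = 11/(2·0.2662) = 20.66, so K_p = 427/9.3 = 45.9.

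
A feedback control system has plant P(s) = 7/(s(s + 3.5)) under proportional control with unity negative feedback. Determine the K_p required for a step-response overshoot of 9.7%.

From %OS = 100·exp(−πζ/√(1−ζ²)) = 9.7%, ζ = −ln(0.097)/√(π²+ln²(0.097)) = 0.5962.
Characteristic equation s² + 3.5s + 7K_p = 0 gives ζ = 3.5/(2√(7K_p)).
Setting ζ = 0.5962: √(7K_p) = 3.5/(2·0.5962) = 2.935, so K_p = 8.616/7 = 1.23.

K_p = 1.23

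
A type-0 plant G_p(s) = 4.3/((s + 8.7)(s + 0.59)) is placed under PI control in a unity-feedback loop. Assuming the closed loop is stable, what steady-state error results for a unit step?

0

The PI controller's integrator makes the forward path type 1, so e_ss to a step is zero.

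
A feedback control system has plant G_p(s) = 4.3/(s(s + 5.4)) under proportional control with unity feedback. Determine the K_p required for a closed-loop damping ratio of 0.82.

Closed-loop characteristic equation: s² + 5.4s + K_p·4.3 = 0.
So ω_n = √(4.3K_p) and 2ζω_n = 5.4, giving ζ = 5.4/(2√(4.3K_p)).
Setting ζ = 0.82: √(4.3K_p) = 5.4/(2·0.82) = 3.293, so K_p = 10.84/4.3 = 2.52.

K_p = 2.52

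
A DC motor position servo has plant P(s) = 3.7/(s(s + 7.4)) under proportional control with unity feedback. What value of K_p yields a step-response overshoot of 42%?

K_p = 52.2

From %OS = 100·exp(−πζ/√(1−ζ²)) = 42%, ζ = −ln(0.42)/√(π²+ln²(0.42)) = 0.2662.
Characteristic equation s² + 7.4s + 3.7K_p = 0 gives ζ = 7.4/(2√(3.7K_p)).
Setting ζ = 0.2662: √(3.7K_p) = 7.4/(2·0.2662) = 13.9, so K_p = 193.2/3.7 = 52.2.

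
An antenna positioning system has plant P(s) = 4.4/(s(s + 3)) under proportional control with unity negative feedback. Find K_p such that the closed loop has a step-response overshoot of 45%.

From %OS = 100·exp(−πζ/√(1−ζ²)) = 45%, ζ = −ln(0.45)/√(π²+ln²(0.45)) = 0.2463.
Characteristic equation s² + 3s + 4.4K_p = 0 gives ζ = 3/(2√(4.4K_p)).
Setting ζ = 0.2463: √(4.4K_p) = 3/(2·0.2463) = 6.089, so K_p = 37.08/4.4 = 8.43.

K_p = 8.43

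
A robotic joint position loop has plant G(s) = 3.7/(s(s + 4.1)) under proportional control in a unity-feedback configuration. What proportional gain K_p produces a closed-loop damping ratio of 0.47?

Closed-loop characteristic equation: s² + 4.1s + K_p·3.7 = 0.
So ω_n = √(3.7K_p) and 2ζω_n = 4.1, giving ζ = 4.1/(2√(3.7K_p)).
Setting ζ = 0.47: √(3.7K_p) = 4.1/(2·0.47) = 4.362, so K_p = 19.02/3.7 = 5.14.

K_p = 5.14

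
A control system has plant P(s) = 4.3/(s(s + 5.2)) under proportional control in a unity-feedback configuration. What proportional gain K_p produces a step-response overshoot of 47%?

K_p = 28.8

From %OS = 100·exp(−πζ/√(1−ζ²)) = 47%, ζ = −ln(0.47)/√(π²+ln²(0.47)) = 0.2337.
Characteristic equation s² + 5.2s + 4.3K_p = 0 gives ζ = 5.2/(2√(4.3K_p)).
Setting ζ = 0.2337: √(4.3K_p) = 5.2/(2·0.2337) = 11.13, so K_p = 123.8/4.3 = 28.8.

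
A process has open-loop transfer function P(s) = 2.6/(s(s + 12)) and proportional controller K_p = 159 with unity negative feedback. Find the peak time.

From 1 + K_pP(s) = 0: s² + 12s + 413.4 = 0 ⇒ ω_n = 20.33, ζ = 0.2951.
Damped frequency ω_d = ω_n√(1−ζ²) = 19.43 rad/s, so peak time T_p = π/ω_d = 0.162 s.

T_p = 0.162 s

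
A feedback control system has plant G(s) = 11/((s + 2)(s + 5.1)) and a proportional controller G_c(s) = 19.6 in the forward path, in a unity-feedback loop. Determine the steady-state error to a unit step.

The loop is type 0. Static position error constant K_pos = G_c(0)·G(0) = 19.6·1.078 = 21.14.
Steady-state error to a unit step: e_ss = 1/(1+K_pos) = 1/22.14 = 0.0452.

0.0452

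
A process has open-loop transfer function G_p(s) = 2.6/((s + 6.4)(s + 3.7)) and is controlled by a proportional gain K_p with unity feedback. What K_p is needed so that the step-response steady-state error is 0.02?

K_p = 446

Steady-state error for a unit step on this type-0 loop is 1/(1 + K_p·G_p(0)).
G_p(0) = 0.1098. Require 1/(1 + K_p·0.1098) = 0.02, so 1 + 0.1098·K_p = 50.
K_p = (50 − 1)/0.1098 = 446.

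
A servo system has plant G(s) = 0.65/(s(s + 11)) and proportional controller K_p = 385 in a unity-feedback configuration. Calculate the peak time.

Closed-loop characteristic equation: s² + 11s + 250.2 = 0, so ω_n = 15.82 rad/s and ζ = 11/(2·15.82) = 0.3477.
Damped frequency ω_d = ω_n√(1−ζ²) = 14.83 rad/s, so peak time T_p = π/ω_d = 0.212 s.

T_p = 0.212 s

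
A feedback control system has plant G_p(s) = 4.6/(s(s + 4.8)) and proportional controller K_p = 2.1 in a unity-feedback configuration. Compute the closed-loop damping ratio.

ζ = 0.772

The closed-loop denominator is s(s+4.8) + 2.1·4.6 = s² + 4.8s + 9.66.
Matching s² + 2ζω_n s + ω_n²: ω_n = √9.66 = 3.108 rad/s and 2ζω_n = 4.8, so ζ = 4.8/(2·3.108) = 0.772.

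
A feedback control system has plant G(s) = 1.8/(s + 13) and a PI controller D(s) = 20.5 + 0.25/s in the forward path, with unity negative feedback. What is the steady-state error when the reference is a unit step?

The open loop D(s)G(s) has a pole at the origin (type 1), so the static position error constant is infinite and e_ss = 1/(1+∞) = 0.

0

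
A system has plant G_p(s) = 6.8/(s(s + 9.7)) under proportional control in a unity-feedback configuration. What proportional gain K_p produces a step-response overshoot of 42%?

From %OS = 100·exp(−πζ/√(1−ζ²)) = 42%, ζ = −ln(0.42)/√(π²+ln²(0.42)) = 0.2662.
Characteristic equation s² + 9.7s + 6.8K_p = 0 gives ζ = 9.7/(2√(6.8K_p)).
Setting ζ = 0.2662: √(6.8K_p) = 9.7/(2·0.2662) = 18.22, so K_p = 332/6.8 = 48.8.

K_p = 48.8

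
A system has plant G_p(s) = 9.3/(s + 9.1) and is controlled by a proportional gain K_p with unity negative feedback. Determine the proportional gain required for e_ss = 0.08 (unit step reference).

Steady-state error for a unit step on this type-0 loop is 1/(1 + K_p·G_p(0)).
G_p(0) = 1.022. Require 1/(1 + K_p·1.022) = 0.08, so 1 + 1.022·K_p = 12.5.
K_p = (12.5 − 1)/1.022 = 11.3.

K_p = 11.3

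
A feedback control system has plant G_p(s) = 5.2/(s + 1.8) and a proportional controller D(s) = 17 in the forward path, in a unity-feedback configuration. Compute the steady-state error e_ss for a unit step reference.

0.02

The loop is type 0. Static position error constant K_pos = D(0)·G_p(0) = 17·2.889 = 49.11.
Steady-state error to a unit step: e_ss = 1/(1+K_pos) = 1/50.11 = 0.02.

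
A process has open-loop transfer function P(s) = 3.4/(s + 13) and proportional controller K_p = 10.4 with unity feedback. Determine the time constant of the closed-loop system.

Closed-loop transfer function: T(s) = K_p·P(s)/(1 + K_p·P(s)) = 35.36/(s + 13 + 35.36) = 35.36/(s + 48.36).
Time constant τ = 1/48.36 = 0.0207 s.

τ = 0.0207 s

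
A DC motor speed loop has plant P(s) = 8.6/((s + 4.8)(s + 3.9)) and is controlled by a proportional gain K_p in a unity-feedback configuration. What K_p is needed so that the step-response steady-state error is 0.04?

For a type-0 loop with proportional control, e_ss = 1/(1 + K_p·P(0)).
P(0) = 0.4594. Require 1/(1 + K_p·0.4594) = 0.04, so 1 + 0.4594·K_p = 25.
K_p = (25 − 1)/0.4594 = 52.2.

K_p = 52.2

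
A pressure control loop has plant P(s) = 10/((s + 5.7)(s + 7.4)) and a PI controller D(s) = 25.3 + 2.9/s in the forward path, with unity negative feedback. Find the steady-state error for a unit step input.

The open loop D(s)P(s) has a pole at the origin (type 1), so the static position error constant is infinite and e_ss = 1/(1+∞) = 0.

0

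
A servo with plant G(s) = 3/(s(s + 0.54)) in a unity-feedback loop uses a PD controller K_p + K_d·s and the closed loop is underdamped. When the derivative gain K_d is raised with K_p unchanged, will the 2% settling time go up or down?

Characteristic equation s² + (0.54 + 3K_d)s + 3K_p = 0: raising K_d increases ζω_n = (0.54+3K_d)/2 while the loop stays underdamped, so T_s ≈ 4/(ζω_n) decreases.

decrease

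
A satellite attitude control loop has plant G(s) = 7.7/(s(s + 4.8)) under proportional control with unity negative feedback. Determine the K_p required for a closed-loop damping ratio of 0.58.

Closed-loop characteristic equation: s² + 4.8s + K_p·7.7 = 0.
So ω_n = √(7.7K_p) and 2ζω_n = 4.8, giving ζ = 4.8/(2√(7.7K_p)).
Setting ζ = 0.58: √(7.7K_p) = 4.8/(2·0.58) = 4.138, so K_p = 17.12/7.7 = 2.22.

K_p = 2.22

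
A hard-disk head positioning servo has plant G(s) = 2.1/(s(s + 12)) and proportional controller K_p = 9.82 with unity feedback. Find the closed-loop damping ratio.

ζ = 1.32

With unity feedback the closed-loop characteristic equation is s² + 12s + 9.82·2.1 = s² + 12s + 20.62 = 0.
So ω_n² = 20.62 ⇒ ω_n = 4.541 rad/s, and ζ = 12/(2ω_n) = 1.32.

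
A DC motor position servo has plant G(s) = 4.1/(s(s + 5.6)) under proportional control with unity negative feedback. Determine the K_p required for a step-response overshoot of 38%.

K_p = 22.1

From %OS = 100·exp(−πζ/√(1−ζ²)) = 38%, ζ = −ln(0.38)/√(π²+ln²(0.38)) = 0.2943.
Characteristic equation s² + 5.6s + 4.1K_p = 0 gives ζ = 5.6/(2√(4.1K_p)).
Setting ζ = 0.2943: √(4.1K_p) = 5.6/(2·0.2943) = 9.513, so K_p = 90.49/4.1 = 22.1.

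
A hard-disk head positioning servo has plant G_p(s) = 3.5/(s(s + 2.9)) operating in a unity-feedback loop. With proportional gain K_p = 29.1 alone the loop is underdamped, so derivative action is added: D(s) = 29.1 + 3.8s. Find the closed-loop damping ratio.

Forward path: (29.1 + 3.8s)·3.5/(s(s+2.9)). The closed-loop characteristic equation is s² + (2.9 + 3.5·3.8)s + 3.5·29.1 = 0.
That is s² + 16.2s + 101.9 = 0, so ω_n = 10.09 rad/s and ζ = 16.2/(2·10.09) = 0.8026.

ζ = 0.803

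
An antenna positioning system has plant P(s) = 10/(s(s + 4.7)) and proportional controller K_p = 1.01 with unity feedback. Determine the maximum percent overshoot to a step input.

3.17%

From 1 + K_pP(s) = 0: s² + 4.7s + 10.1 = 0 ⇒ ω_n = 3.178, ζ = 0.7394.
%OS = 100·exp(−πζ/√(1−ζ²)) = 100·exp(−π·0.7394/√0.4532) = 3.17%.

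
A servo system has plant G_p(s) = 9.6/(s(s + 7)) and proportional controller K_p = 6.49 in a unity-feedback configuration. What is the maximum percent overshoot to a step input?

From 1 + K_pG_p(s) = 0: s² + 7s + 62.3 = 0 ⇒ ω_n = 7.893, ζ = 0.4434.
%OS = 100·exp(−πζ/√(1−ζ²)) = 100·exp(−π·0.4434/√0.8034) = 21.1%.

21.1%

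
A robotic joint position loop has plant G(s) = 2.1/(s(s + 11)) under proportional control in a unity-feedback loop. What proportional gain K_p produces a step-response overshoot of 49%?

From %OS = 100·exp(−πζ/√(1−ζ²)) = 49%, ζ = −ln(0.49)/√(π²+ln²(0.49)) = 0.2214.
Characteristic equation s² + 11s + 2.1K_p = 0 gives ζ = 11/(2√(2.1K_p)).
Setting ζ = 0.2214: √(2.1K_p) = 11/(2·0.2214) = 24.84, so K_p = 617/2.1 = 294.

K_p = 294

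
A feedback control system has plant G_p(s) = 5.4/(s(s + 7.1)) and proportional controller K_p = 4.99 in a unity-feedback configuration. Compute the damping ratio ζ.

ζ = 0.684

1 + K_p·G_p(s) = 0 gives s² + 7.1s + 26.95 = 0.
So ω_n² = 26.95 ⇒ ω_n = 5.191 rad/s, and ζ = 7.1/(2ω_n) = 0.684.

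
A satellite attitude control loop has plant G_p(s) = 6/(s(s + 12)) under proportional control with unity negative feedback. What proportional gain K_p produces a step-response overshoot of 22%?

K_p = 31.8

From %OS = 100·exp(−πζ/√(1−ζ²)) = 22%, ζ = −ln(0.22)/√(π²+ln²(0.22)) = 0.4342.
Characteristic equation s² + 12s + 6K_p = 0 gives ζ = 12/(2√(6K_p)).
Setting ζ = 0.4342: √(6K_p) = 12/(2·0.4342) = 13.82, so K_p = 191/6 = 31.8.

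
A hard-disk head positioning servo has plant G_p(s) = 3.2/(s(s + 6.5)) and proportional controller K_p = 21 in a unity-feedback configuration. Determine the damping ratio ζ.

With unity feedback the closed-loop characteristic equation is s² + 6.5s + 21·3.2 = s² + 6.5s + 67.2 = 0.
So ω_n² = 67.2 ⇒ ω_n = 8.198 rad/s, and ζ = 6.5/(2ω_n) = 0.396.

ζ = 0.396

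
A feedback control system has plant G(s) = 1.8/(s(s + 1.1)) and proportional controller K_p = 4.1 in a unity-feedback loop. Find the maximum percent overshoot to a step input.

52.2%

The closed-loop denominator s² + 1.1s + 7.38 gives ω_n = √7.38 = 2.717 and ζ = 1.1/(2ω_n) = 0.2025.
%OS = 100·exp(−πζ/√(1−ζ²)) = 100·exp(−π·0.2025/√0.959) = 52.2%.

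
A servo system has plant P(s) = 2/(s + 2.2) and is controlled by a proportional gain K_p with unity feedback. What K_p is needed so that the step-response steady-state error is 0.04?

For a type-0 loop with proportional control, e_ss = 1/(1 + K_p·P(0)).
P(0) = 0.9091. Require 1/(1 + K_p·0.9091) = 0.04, so 1 + 0.9091·K_p = 25.
K_p = (25 − 1)/0.9091 = 26.4.

K_p = 26.4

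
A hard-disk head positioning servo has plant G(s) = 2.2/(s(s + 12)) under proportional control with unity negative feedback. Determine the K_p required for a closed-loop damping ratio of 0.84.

K_p = 23.2

Closed-loop characteristic equation: s² + 12s + K_p·2.2 = 0.
So ω_n = √(2.2K_p) and 2ζω_n = 12, giving ζ = 12/(2√(2.2K_p)).
Setting ζ = 0.84: √(2.2K_p) = 12/(2·0.84) = 7.143, so K_p = 51.02/2.2 = 23.2.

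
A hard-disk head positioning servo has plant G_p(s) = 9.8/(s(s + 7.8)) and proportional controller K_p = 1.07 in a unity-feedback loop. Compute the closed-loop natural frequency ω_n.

With unity feedback the closed-loop characteristic equation is s² + 7.8s + 1.07·9.8 = s² + 7.8s + 10.49 = 0.
So ω_n² = 10.49 ⇒ ω_n = 3.238 rad/s, and ζ = 7.8/(2ω_n) = 1.2.

ω_n = 3.24 rad/s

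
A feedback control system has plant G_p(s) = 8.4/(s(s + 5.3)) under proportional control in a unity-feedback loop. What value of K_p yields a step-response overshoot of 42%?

From %OS = 100·exp(−πζ/√(1−ζ²)) = 42%, ζ = −ln(0.42)/√(π²+ln²(0.42)) = 0.2662.
Characteristic equation s² + 5.3s + 8.4K_p = 0 gives ζ = 5.3/(2√(8.4K_p)).
Setting ζ = 0.2662: √(8.4K_p) = 5.3/(2·0.2662) = 9.956, so K_p = 99.12/8.4 = 11.8.

K_p = 11.8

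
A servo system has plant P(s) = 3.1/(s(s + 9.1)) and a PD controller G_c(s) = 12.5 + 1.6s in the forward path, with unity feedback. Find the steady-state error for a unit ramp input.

0.235

The loop has one pole at the origin (type 1). Velocity error constant K_v = lim_{s→0} s·G_c(s)P(s) = 12.5·3.1/9.1 = 4.258.
Steady-state error to a unit ramp: e_ss = 1/K_v = 0.235.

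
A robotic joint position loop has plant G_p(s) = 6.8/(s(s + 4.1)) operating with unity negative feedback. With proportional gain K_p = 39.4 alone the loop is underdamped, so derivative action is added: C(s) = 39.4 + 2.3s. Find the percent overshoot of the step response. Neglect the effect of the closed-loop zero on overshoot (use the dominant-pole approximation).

9.3%

Forward path: (39.4 + 2.3s)·6.8/(s(s+4.1)). The closed-loop characteristic equation is s² + (4.1 + 6.8·2.3)s + 6.8·39.4 = 0.
That is s² + 19.74s + 267.9 = 0, so ω_n = 16.37 rad/s and ζ = 19.74/(2·16.37) = 0.603.
%OS = 100·exp(−πζ/√(1−ζ²)) = 9.3%.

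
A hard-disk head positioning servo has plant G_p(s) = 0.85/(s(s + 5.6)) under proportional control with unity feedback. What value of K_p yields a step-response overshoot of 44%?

From %OS = 100·exp(−πζ/√(1−ζ²)) = 44%, ζ = −ln(0.44)/√(π²+ln²(0.44)) = 0.2528.
Characteristic equation s² + 5.6s + 0.85K_p = 0 gives ζ = 5.6/(2√(0.85K_p)).
Setting ζ = 0.2528: √(0.85K_p) = 5.6/(2·0.2528) = 11.07, so K_p = 122.6/0.85 = 144.

K_p = 144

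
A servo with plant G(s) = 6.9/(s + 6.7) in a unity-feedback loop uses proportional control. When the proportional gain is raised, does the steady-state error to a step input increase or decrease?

decrease

e_ss = 1/(1 + K_p·G(0)); a larger K_p raises the denominator, so e_ss decreases.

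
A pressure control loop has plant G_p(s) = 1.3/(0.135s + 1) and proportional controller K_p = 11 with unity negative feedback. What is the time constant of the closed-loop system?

τ = 0.00882 s

Closed loop: T(s) = K_p·G_p/(1+K_p·G_p) = 14.3/(0.135s + 1 + 14.3), with pole at s = −(1 + 14.3)/0.135 = −113.3.
Closed-loop time constant τ = 1/113.3 = 0.00882 s.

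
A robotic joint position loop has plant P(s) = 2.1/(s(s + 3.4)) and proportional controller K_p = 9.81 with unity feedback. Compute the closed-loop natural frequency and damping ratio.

ω_n = 4.54 rad/s, ζ = 0.375

The closed-loop denominator is s(s+3.4) + 9.81·2.1 = s² + 3.4s + 20.6.
Matching s² + 2ζω_n s + ω_n²: ω_n = √20.6 = 4.539 rad/s and 2ζω_n = 3.4, so ζ = 3.4/(2·4.539) = 0.375.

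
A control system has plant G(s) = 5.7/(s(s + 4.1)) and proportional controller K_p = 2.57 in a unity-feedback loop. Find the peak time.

The closed-loop denominator s² + 4.1s + 14.65 gives ω_n = √14.65 = 3.827 and ζ = 4.1/(2ω_n) = 0.5356.
Damped frequency ω_d = ω_n√(1−ζ²) = 3.232 rad/s, so peak time T_p = π/ω_d = 0.972 s.

T_p = 0.972 s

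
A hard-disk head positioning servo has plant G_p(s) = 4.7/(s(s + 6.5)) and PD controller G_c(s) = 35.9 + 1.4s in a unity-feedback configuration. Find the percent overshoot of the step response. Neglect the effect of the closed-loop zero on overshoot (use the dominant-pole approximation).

16%

Forward path: (35.9 + 1.4s)·4.7/(s(s+6.5)). The closed-loop characteristic equation is s² + (6.5 + 4.7·1.4)s + 4.7·35.9 = 0.
That is s² + 13.08s + 168.7 = 0, so ω_n = 12.99 rad/s and ζ = 13.08/(2·12.99) = 0.5035.
%OS = 100·exp(−πζ/√(1−ζ²)) = 16%.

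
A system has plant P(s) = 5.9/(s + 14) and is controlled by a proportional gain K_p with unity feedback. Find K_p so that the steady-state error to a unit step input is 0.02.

The loop is type 0, so e_ss(step) = 1/(1 + K_pos) with K_pos = K_p·P(0).
P(0) = 0.4214. Require 1/(1 + K_p·0.4214) = 0.02, so 1 + 0.4214·K_p = 50.
K_p = (50 − 1)/0.4214 = 116.

K_p = 116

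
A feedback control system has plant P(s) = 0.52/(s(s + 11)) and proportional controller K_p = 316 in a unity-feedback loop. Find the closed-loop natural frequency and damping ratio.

ω_n = 12.8 rad/s, ζ = 0.429

The closed-loop denominator is s(s+11) + 316·0.52 = s² + 11s + 164.3.
Matching s² + 2ζω_n s + ω_n²: ω_n = √164.3 = 12.82 rad/s and 2ζω_n = 11, so ζ = 11/(2·12.82) = 0.429.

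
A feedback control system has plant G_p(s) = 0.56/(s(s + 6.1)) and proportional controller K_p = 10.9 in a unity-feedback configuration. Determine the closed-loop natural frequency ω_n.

1 + K_p·G_p(s) = 0 gives s² + 6.1s + 6.104 = 0.
So ω_n² = 6.104 ⇒ ω_n = 2.471 rad/s, and ζ = 6.1/(2ω_n) = 1.23.

ω_n = 2.47 rad/s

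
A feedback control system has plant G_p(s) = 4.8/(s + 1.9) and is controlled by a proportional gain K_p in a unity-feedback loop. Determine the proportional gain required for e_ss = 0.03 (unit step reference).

For a type-0 loop with proportional control, e_ss = 1/(1 + K_p·G_p(0)).
G_p(0) = 2.526. Require 1/(1 + K_p·2.526) = 0.03, so 1 + 2.526·K_p = 33.33.
K_p = (33.33 − 1)/2.526 = 12.8.

K_p = 12.8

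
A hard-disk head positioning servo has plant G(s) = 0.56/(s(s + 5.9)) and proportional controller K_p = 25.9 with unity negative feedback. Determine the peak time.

The closed-loop denominator s² + 5.9s + 14.5 gives ω_n = √14.5 = 3.808 and ζ = 5.9/(2ω_n) = 0.7746.
Damped frequency ω_d = ω_n√(1−ζ²) = 2.409 rad/s, so peak time T_p = π/ω_d = 1.3 s.

T_p = 1.3 s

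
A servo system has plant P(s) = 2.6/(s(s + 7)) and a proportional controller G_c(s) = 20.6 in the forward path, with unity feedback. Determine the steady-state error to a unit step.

The open loop G_c(s)P(s) has a pole at the origin (type 1), so the static position error constant is infinite and e_ss = 1/(1+∞) = 0.

0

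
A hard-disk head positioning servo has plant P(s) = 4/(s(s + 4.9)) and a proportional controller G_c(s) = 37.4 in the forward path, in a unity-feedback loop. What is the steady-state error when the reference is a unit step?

The open loop G_c(s)P(s) has a pole at the origin (type 1), so the static position error constant is infinite and e_ss = 1/(1+∞) = 0.

0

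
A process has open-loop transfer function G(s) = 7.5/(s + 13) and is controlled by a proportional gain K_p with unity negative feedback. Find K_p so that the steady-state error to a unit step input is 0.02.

For a type-0 loop with proportional control, e_ss = 1/(1 + K_p·G(0)).
G(0) = 0.5769. Require 1/(1 + K_p·0.5769) = 0.02, so 1 + 0.5769·K_p = 50.
K_p = (50 − 1)/0.5769 = 84.9.

K_p = 84.9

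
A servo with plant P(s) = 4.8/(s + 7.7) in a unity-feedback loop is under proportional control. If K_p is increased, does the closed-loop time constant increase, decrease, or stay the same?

The closed-loop bandwidth 7.7+K_p·4.8 grows with K_p, so τ shrinks.

decrease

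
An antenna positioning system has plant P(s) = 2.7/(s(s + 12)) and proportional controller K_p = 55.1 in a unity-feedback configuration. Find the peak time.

T_p = 0.296 s

The closed-loop denominator s² + 12s + 148.8 gives ω_n = √148.8 = 12.2 and ζ = 12/(2ω_n) = 0.4919.
Damped frequency ω_d = ω_n√(1−ζ²) = 10.62 rad/s, so peak time T_p = π/ω_d = 0.296 s.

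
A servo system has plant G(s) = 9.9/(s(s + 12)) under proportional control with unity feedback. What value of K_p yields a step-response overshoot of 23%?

K_p = 20.3

From %OS = 100·exp(−πζ/√(1−ζ²)) = 23%, ζ = −ln(0.23)/√(π²+ln²(0.23)) = 0.4237.
Characteristic equation s² + 12s + 9.9K_p = 0 gives ζ = 12/(2√(9.9K_p)).
Setting ζ = 0.4237: √(9.9K_p) = 12/(2·0.4237) = 14.16, so K_p = 200.5/9.9 = 20.3.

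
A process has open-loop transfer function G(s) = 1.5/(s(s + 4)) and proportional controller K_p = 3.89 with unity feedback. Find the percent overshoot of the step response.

0.967%

The closed-loop denominator s² + 4s + 5.835 gives ω_n = √5.835 = 2.416 and ζ = 4/(2ω_n) = 0.828.
%OS = 100·exp(−πζ/√(1−ζ²)) = 100·exp(−π·0.828/√0.3145) = 0.967%.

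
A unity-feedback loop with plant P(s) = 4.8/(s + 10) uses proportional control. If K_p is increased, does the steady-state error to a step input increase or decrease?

e_ss = 1/(1 + K_p·P(0)); a larger K_p raises the denominator, so e_ss decreases.

decrease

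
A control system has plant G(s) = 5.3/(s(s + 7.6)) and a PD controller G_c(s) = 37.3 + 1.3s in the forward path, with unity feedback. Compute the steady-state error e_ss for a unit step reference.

The open loop G_c(s)G(s) has a pole at the origin (type 1), so the static position error constant is infinite and e_ss = 1/(1+∞) = 0.

0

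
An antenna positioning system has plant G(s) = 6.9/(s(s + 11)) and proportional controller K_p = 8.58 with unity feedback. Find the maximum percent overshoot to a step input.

Closed-loop characteristic equation: s² + 11s + 59.2 = 0, so ω_n = 7.694 rad/s and ζ = 11/(2·7.694) = 0.7148.
%OS = 100·exp(−πζ/√(1−ζ²)) = 100·exp(−π·0.7148/√0.489) = 4.03%.

4.03%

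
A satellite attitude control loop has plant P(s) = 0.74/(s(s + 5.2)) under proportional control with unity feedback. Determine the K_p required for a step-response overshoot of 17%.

From %OS = 100·exp(−πζ/√(1−ζ²)) = 17%, ζ = −ln(0.17)/√(π²+ln²(0.17)) = 0.4913.
Characteristic equation s² + 5.2s + 0.74K_p = 0 gives ζ = 5.2/(2√(0.74K_p)).
Setting ζ = 0.4913: √(0.74K_p) = 5.2/(2·0.4913) = 5.292, so K_p = 28.01/0.74 = 37.9.

K_p = 37.9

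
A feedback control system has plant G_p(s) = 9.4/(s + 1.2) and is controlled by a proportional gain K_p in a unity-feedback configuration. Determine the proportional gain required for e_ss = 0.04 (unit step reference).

Steady-state error for a unit step on this type-0 loop is 1/(1 + K_p·G_p(0)).
G_p(0) = 7.833. Require 1/(1 + K_p·7.833) = 0.04, so 1 + 7.833·K_p = 25.
K_p = (25 − 1)/7.833 = 3.06.

K_p = 3.06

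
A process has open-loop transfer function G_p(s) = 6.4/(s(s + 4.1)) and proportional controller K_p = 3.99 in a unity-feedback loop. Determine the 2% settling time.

Closed-loop characteristic equation: s² + 4.1s + 25.54 = 0, so ω_n = 5.053 rad/s and ζ = 4.1/(2·5.053) = 0.4057.
2% settling time T_s ≈ 4/(ζω_n) = 4/2.05 = 1.95 s.

T_s ≈ 1.95 s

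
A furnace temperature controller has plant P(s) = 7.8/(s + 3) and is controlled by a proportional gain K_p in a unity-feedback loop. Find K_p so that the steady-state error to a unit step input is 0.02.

K_p = 18.8

For a type-0 loop with proportional control, e_ss = 1/(1 + K_p·P(0)).
P(0) = 2.6. Require 1/(1 + K_p·2.6) = 0.02, so 1 + 2.6·K_p = 50.
K_p = (50 − 1)/2.6 = 18.8.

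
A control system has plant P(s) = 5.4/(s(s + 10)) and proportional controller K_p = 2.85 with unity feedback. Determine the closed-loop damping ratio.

ζ = 1.27

With unity feedback the closed-loop characteristic equation is s² + 10s + 2.85·5.4 = s² + 10s + 15.39 = 0.
Matching s² + 2ζω_n s + ω_n²: ω_n = √15.39 = 3.923 rad/s and 2ζω_n = 10, so ζ = 10/(2·3.923) = 1.27.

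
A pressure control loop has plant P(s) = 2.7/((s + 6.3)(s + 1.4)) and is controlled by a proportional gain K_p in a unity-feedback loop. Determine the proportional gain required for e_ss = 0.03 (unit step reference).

K_p = 106

The loop is type 0, so e_ss(step) = 1/(1 + K_pos) with K_pos = K_p·P(0).
P(0) = 0.3061. Require 1/(1 + K_p·0.3061) = 0.03, so 1 + 0.3061·K_p = 33.33.
K_p = (33.33 − 1)/0.3061 = 106.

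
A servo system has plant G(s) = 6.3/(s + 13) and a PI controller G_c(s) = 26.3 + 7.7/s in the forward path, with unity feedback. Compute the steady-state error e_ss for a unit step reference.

The open loop G_c(s)G(s) has a pole at the origin (type 1), so the static position error constant is infinite and e_ss = 1/(1+∞) = 0.

0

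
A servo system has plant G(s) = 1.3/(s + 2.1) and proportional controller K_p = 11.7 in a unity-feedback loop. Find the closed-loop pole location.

Closed-loop transfer function: T(s) = K_p·G(s)/(1 + K_p·G(s)) = 15.21/(s + 2.1 + 15.21) = 15.21/(s + 17.31).
The closed-loop pole is at s = −17.31.

s = -17.31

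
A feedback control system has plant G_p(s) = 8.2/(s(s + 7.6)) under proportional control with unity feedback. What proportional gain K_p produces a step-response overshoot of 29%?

From %OS = 100·exp(−πζ/√(1−ζ²)) = 29%, ζ = −ln(0.29)/√(π²+ln²(0.29)) = 0.3666.
Characteristic equation s² + 7.6s + 8.2K_p = 0 gives ζ = 7.6/(2√(8.2K_p)).
Setting ζ = 0.3666: √(8.2K_p) = 7.6/(2·0.3666) = 10.37, so K_p = 107.4/8.2 = 13.1.

K_p = 13.1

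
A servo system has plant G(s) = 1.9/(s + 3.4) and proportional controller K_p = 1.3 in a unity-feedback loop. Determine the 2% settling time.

Closed-loop transfer function: T(s) = K_p·G(s)/(1 + K_p·G(s)) = 2.47/(s + 3.4 + 2.47) = 2.47/(s + 5.87).
Time constant τ = 1/5.87 = 0.1704 s, so the 2% settling time is about 4τ = 0.681 s.

T_s ≈ 0.681 s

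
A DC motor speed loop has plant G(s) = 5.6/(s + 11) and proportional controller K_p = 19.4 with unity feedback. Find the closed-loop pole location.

s = -119.6

Closed-loop transfer function: T(s) = K_p·G(s)/(1 + K_p·G(s)) = 108.6/(s + 11 + 108.6) = 108.6/(s + 119.6).
The closed-loop pole is at s = −119.6.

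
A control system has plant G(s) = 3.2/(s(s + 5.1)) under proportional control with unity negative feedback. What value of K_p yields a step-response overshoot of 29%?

From %OS = 100·exp(−πζ/√(1−ζ²)) = 29%, ζ = −ln(0.29)/√(π²+ln²(0.29)) = 0.3666.
Characteristic equation s² + 5.1s + 3.2K_p = 0 gives ζ = 5.1/(2√(3.2K_p)).
Setting ζ = 0.3666: √(3.2K_p) = 5.1/(2·0.3666) = 6.956, so K_p = 48.38/3.2 = 15.1.

K_p = 15.1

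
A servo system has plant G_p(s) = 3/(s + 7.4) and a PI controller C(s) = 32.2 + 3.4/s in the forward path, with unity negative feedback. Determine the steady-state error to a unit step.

The open loop C(s)G_p(s) has a pole at the origin (type 1), so the static position error constant is infinite and e_ss = 1/(1+∞) = 0.

0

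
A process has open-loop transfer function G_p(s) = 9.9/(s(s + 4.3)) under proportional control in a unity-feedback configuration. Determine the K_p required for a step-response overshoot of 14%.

K_p = 1.66

From %OS = 100·exp(−πζ/√(1−ζ²)) = 14%, ζ = −ln(0.14)/√(π²+ln²(0.14)) = 0.5305.
Characteristic equation s² + 4.3s + 9.9K_p = 0 gives ζ = 4.3/(2√(9.9K_p)).
Setting ζ = 0.5305: √(9.9K_p) = 4.3/(2·0.5305) = 4.053, so K_p = 16.42/9.9 = 1.66.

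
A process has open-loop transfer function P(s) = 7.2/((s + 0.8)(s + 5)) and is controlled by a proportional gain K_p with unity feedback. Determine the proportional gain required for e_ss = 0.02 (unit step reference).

Steady-state error for a unit step on this type-0 loop is 1/(1 + K_p·P(0)).
P(0) = 1.8. Require 1/(1 + K_p·1.8) = 0.02, so 1 + 1.8·K_p = 50.
K_p = (50 − 1)/1.8 = 27.2.

K_p = 27.2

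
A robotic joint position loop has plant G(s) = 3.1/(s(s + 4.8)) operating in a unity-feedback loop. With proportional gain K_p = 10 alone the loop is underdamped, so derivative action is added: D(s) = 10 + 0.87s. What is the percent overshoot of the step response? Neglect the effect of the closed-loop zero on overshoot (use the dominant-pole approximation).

Forward path: (10 + 0.87s)·3.1/(s(s+4.8)). The closed-loop characteristic equation is s² + (4.8 + 3.1·0.87)s + 3.1·10 = 0.
That is s² + 7.497s + 31 = 0, so ω_n = 5.568 rad/s and ζ = 7.497/(2·5.568) = 0.6733.
%OS = 100·exp(−πζ/√(1−ζ²)) = 5.72%.

5.72%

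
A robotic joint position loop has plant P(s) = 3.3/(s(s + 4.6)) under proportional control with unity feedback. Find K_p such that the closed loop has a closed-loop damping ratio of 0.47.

Closed-loop characteristic equation: s² + 4.6s + K_p·3.3 = 0.
So ω_n = √(3.3K_p) and 2ζω_n = 4.6, giving ζ = 4.6/(2√(3.3K_p)).
Setting ζ = 0.47: √(3.3K_p) = 4.6/(2·0.47) = 4.894, so K_p = 23.95/3.3 = 7.26.

K_p = 7.26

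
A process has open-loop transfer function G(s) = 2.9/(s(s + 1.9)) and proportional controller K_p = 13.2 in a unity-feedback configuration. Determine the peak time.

T_p = 0.514 s

The closed-loop denominator s² + 1.9s + 38.28 gives ω_n = √38.28 = 6.187 and ζ = 1.9/(2ω_n) = 0.1535.
Damped frequency ω_d = ω_n√(1−ζ²) = 6.114 rad/s, so peak time T_p = π/ω_d = 0.514 s.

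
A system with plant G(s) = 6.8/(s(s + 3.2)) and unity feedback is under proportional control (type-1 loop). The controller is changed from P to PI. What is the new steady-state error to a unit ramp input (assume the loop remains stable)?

0

The integrator raises the loop to type 2, so K_v → ∞ and e_ss to a ramp is zero.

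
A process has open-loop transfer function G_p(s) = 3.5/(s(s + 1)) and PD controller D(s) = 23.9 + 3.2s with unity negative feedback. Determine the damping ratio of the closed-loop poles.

ζ = 0.667

Forward path: (23.9 + 3.2s)·3.5/(s(s+1)). The closed-loop characteristic equation is s² + (1 + 3.5·3.2)s + 3.5·23.9 = 0.
That is s² + 12.2s + 83.65 = 0, so ω_n = 9.146 rad/s and ζ = 12.2/(2·9.146) = 0.667.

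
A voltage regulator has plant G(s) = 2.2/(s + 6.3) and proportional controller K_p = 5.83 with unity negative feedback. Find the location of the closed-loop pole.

s = -19.13

Closed-loop transfer function: T(s) = K_p·G(s)/(1 + K_p·G(s)) = 12.83/(s + 6.3 + 12.83) = 12.83/(s + 19.13).
The closed-loop pole is at s = −19.13.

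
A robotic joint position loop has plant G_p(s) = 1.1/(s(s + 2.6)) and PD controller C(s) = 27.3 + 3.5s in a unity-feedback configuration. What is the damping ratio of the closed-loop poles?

ζ = 0.589

Forward path: (27.3 + 3.5s)·1.1/(s(s+2.6)). The closed-loop characteristic equation is s² + (2.6 + 1.1·3.5)s + 1.1·27.3 = 0.
That is s² + 6.45s + 30.03 = 0, so ω_n = 5.48 rad/s and ζ = 6.45/(2·5.48) = 0.5885.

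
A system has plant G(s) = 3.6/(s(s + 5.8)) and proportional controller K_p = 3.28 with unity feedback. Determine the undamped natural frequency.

ω_n = 3.44 rad/s

With unity feedback the closed-loop characteristic equation is s² + 5.8s + 3.28·3.6 = s² + 5.8s + 11.81 = 0.
So ω_n² = 11.81 ⇒ ω_n = 3.436 rad/s, and ζ = 5.8/(2ω_n) = 0.844.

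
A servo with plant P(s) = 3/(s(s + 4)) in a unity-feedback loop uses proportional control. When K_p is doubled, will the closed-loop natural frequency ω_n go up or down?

increase

ω_n = √(3·K_p), which grows with K_p.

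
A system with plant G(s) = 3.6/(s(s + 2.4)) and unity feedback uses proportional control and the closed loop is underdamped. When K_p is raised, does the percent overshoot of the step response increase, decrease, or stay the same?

ζ = 2.4/(2√(3.6K_p)) decreases as K_p grows; lower damping means more overshoot.

increase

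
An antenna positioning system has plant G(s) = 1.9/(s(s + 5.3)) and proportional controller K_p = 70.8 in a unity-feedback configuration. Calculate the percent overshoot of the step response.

Closed-loop characteristic equation: s² + 5.3s + 134.5 = 0, so ω_n = 11.6 rad/s and ζ = 5.3/(2·11.6) = 0.2285.
%OS = 100·exp(−πζ/√(1−ζ²)) = 100·exp(−π·0.2285/√0.9478) = 47.8%.

47.8%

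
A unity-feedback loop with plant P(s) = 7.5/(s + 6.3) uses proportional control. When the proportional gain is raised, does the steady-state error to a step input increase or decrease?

decrease

e_ss = 1/(1 + K_p·P(0)); a larger K_p raises the denominator, so e_ss decreases.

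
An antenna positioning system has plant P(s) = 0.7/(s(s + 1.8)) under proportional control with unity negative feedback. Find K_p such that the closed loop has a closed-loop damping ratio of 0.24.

Closed-loop characteristic equation: s² + 1.8s + K_p·0.7 = 0.
So ω_n = √(0.7K_p) and 2ζω_n = 1.8, giving ζ = 1.8/(2√(0.7K_p)).
Setting ζ = 0.24: √(0.7K_p) = 1.8/(2·0.24) = 3.75, so K_p = 14.06/0.7 = 20.1.

K_p = 20.1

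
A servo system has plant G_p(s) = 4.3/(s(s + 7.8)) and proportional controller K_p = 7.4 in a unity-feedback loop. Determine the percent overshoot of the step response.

4.95%

From 1 + K_pG_p(s) = 0: s² + 7.8s + 31.82 = 0 ⇒ ω_n = 5.641, ζ = 0.6914.
%OS = 100·exp(−πζ/√(1−ζ²)) = 100·exp(−π·0.6914/√0.522) = 4.95%.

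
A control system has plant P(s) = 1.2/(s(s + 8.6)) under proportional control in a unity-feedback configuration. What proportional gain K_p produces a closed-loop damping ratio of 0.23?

K_p = 291

Closed-loop characteristic equation: s² + 8.6s + K_p·1.2 = 0.
So ω_n = √(1.2K_p) and 2ζω_n = 8.6, giving ζ = 8.6/(2√(1.2K_p)).
Setting ζ = 0.23: √(1.2K_p) = 8.6/(2·0.23) = 18.7, so K_p = 349.5/1.2 = 291.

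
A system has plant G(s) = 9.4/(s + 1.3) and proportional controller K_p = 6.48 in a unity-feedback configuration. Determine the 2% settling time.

Closed-loop transfer function: T(s) = K_p·G(s)/(1 + K_p·G(s)) = 60.91/(s + 1.3 + 60.91) = 60.91/(s + 62.21).
Time constant τ = 1/62.21 = 0.01607 s, so the 2% settling time is about 4τ = 0.0643 s.

T_s ≈ 0.0643 s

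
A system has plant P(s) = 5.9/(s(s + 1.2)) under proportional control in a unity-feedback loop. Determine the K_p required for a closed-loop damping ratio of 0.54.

K_p = 0.209

Closed-loop characteristic equation: s² + 1.2s + K_p·5.9 = 0.
So ω_n = √(5.9K_p) and 2ζω_n = 1.2, giving ζ = 1.2/(2√(5.9K_p)).
Setting ζ = 0.54: √(5.9K_p) = 1.2/(2·0.54) = 1.111, so K_p = 1.235/5.9 = 0.209.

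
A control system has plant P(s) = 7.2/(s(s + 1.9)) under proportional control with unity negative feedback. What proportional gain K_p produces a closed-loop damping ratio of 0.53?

Closed-loop characteristic equation: s² + 1.9s + K_p·7.2 = 0.
So ω_n = √(7.2K_p) and 2ζω_n = 1.9, giving ζ = 1.9/(2√(7.2K_p)).
Setting ζ = 0.53: √(7.2K_p) = 1.9/(2·0.53) = 1.792, so K_p = 3.213/7.2 = 0.446.

K_p = 0.446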